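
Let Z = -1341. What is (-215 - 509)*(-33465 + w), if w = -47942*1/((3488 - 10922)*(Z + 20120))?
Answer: 1691197835467376/69801543 ≈ 2.4229e+7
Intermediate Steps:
w = 23971/69801543 (w = -47942*1/((-1341 + 20120)*(3488 - 10922)) = -47942/(18779*(-7434)) = -47942/(-139603086) = -47942*(-1/139603086) = 23971/69801543 ≈ 0.00034342)
(-215 - 509)*(-33465 + w) = (-215 - 509)*(-33465 + 23971/69801543) = -724*(-2335908612524/69801543) = 1691197835467376/69801543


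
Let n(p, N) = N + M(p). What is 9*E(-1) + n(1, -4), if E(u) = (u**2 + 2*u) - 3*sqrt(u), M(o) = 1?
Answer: -12 - 27*I ≈ -12.0 - 27.0*I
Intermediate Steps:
E(u) = u**2 - 3*sqrt(u) + 2*u
n(p, N) = 1 + N (n(p, N) = N + 1 = 1 + N)
9*E(-1) + n(1, -4) = 9*((-1)**2 - 3*I + 2*(-1)) + (1 - 4) = 9*(1 - 3*I - 2) - 3 = 9*(-1 - 3*I) - 3 = (-9 - 27*I) - 3 = -12 - 27*I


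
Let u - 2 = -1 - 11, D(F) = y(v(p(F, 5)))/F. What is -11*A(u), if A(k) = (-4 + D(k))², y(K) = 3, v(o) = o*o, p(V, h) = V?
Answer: -20339/100 ≈ -203.39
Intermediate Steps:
v(o) = o²
D(F) = 3/F
u = -10 (u = 2 + (-1 - 11) = 2 - 12 = -10)
A(k) = (-4 + 3/k)²
-11*A(u) = -11*(-3 + 4*(-10))²/(-10)² = -11*(-3 - 40)²/100 = -11*(-43)²/100 = -11*1849/100 = -20339/100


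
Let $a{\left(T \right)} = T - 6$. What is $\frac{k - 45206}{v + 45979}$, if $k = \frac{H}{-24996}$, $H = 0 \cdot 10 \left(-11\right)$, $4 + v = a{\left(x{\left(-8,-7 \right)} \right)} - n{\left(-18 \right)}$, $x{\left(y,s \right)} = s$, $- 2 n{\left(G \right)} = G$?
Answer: $- \frac{45206}{45953} \approx -0.98374$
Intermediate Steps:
$n{\left(G \right)} = - \frac{G}{2}$
$a{\left(T \right)} = -6 + T$ ($a{\left(T \right)} = T - 6 = -6 + T$)
$v = -26$ ($v = -4 - \left(13 - -9\right) = -4 - 22 = -26$)
$H = 0$ ($H = 0 \left(-11\right) = 0$)
$k = 0$ ($k = \frac{0}{-24996} = 0 \left(- \frac{1}{24996}\right) = 0$)
$\frac{k - 45206}{v + 45979} = \frac{0 - 45206}{-26 + 45979} = - \frac{45206}{45953}$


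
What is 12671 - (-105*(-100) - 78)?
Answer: 2249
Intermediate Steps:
12671 - (-105*(-100) - 78) = 12671 - (10500 - 78) = 12671 - 1*10422 = 12671 - 10422 = 2249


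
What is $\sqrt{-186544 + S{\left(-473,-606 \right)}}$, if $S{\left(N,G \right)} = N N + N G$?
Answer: $\sqrt{323823} \approx 569.05$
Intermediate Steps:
$S{\left(N,G \right)} = N^{2} + G N$
$\sqrt{-186544 + S{\left(-473,-606 \right)}} = \sqrt{-186544 - 473 \left(-606 - 473\right)} = \sqrt{-186544 - -510367} = \sqrt{-186544 + 510367} = \sqrt{323823}$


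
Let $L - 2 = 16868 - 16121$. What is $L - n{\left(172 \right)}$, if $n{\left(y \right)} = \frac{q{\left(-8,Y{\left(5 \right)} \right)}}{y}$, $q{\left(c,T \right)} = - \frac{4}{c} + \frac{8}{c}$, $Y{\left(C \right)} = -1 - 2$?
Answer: $\frac{257657}{344} \approx 749.0$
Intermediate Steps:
$Y{\left(C \right)} = -3$ ($Y{\left(C \right)} = -1 - 2 = -3$)
$q{\left(c,T \right)} = \frac{4}{c}$
$L = 749$ ($L = 2 + \left(16868 - 16121\right) = 2 + 747 = 749$)
$n{\left(y \right)} = - \frac{1}{2 y}$ ($n{\left(y \right)} = \frac{4 \frac{1}{-8}}{y} = \frac{4 \left(- \frac{1}{8}\right)}{y} = - \frac{1}{2 y}$)
$L - n{\left(172 \right)} = 749 - - \frac{1}{2 \cdot 172} = 749 - \left(- \frac{1}{2}\right) \frac{1}{172} = 749 - - \frac{1}{344} = 749 + \frac{1}{344} = \frac{257657}{344}$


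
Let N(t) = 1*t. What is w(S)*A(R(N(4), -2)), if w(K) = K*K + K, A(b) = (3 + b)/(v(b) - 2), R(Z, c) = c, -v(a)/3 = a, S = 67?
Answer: 1139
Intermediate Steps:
v(a) = -3*a
N(t) = t
A(b) = (3 + b)/(-2 - 3*b) (A(b) = (3 + b)/(-3*b - 2) = (3 + b)/(-2 - 3*b))
w(K) = K + K² (w(K) = K² + K = K + K²)
w(S)*A(R(N(4), -2)) = (67*(1 + 67))*((-3 - 1*(-2))/(2 + 3*(-2))) = (67*68)*((-3 + 2)/(2 - 6)) = 4556*(-1/(-4)) = 4556*(-¼*(-1)) = 4556*(¼) = 1139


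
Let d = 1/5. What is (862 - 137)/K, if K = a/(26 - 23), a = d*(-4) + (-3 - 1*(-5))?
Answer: 3625/2 ≈ 1812.5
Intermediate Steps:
d = ⅕ ≈ 0.20000
a = 6/5 (a = (⅕)*(-4) + (-3 - 1*(-5)) = -⅘ + (-3 + 5) = -⅘ + 2 = 6/5 ≈ 1.2000)
K = ⅖ (K = (6/5)/(26 - 23) = (6/5)/3 = (⅓)*(6/5) = ⅖ ≈ 0.40000)
(862 - 137)/K = (862 - 137)/(⅖) = (5/2)*725 = 3625/2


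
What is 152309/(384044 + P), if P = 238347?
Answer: 152309/622391 ≈ 0.24472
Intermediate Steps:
152309/(384044 + P) = 152309/(384044 + 238347) = 152309/622391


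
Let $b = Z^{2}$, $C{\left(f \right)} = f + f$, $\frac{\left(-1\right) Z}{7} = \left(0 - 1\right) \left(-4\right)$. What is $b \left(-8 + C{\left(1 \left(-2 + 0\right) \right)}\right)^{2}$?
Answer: $112896$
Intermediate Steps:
$Z = -28$ ($Z = - 7 \left(0 - 1\right) \left(-4\right) = - 7 \left(\left(-1\right) \left(-4\right)\right) = \left(-7\right) 4 = -28$)
$C{\left(f \right)} = 2 f$
$b = 784$ ($b = \left(-28\right)^{2} = 784$)
$b \left(-8 + C{\left(1 \left(-2 + 0\right) \right)}\right)^{2} = 784 \left(-8 + 2 \cdot 1 \left(-2 + 0\right)\right)^{2} = 784 \left(-8 + 2 \cdot 1 \left(-2\right)\right)^{2} = 784 \left(-8 + 2 \left(-2\right)\right)^{2} = 784 \left(-8 - 4\right)^{2} = 784 \left(-12\right)^{2} = 784 \cdot 144 = 112896$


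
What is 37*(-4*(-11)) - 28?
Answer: 1600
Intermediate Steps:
37*(-4*(-11)) - 28 = 37*44 - 28 = 1628 - 28 = 1600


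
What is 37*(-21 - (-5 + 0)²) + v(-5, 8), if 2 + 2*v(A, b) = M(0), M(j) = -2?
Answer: -1704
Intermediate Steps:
v(A, b) = -2 (v(A, b) = -1 + (½)*(-2) = -1 - 1 = -2)
37*(-21 - (-5 + 0)²) + v(-5, 8) = 37*(-21 - (-5 + 0)²) - 2 = 37*(-21 - 1*(-5)²) - 2 = 37*(-21 - 1*25) - 2 = 37*(-21 - 25) - 2 = 37*(-46) - 2 = -1702 - 2 = -1704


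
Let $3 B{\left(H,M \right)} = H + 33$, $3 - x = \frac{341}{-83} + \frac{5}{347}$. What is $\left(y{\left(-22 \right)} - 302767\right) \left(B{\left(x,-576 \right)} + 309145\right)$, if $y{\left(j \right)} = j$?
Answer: $- \frac{2696054469700129}{28801} \approx -9.361 \cdot 10^{10}$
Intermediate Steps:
$x = \frac{204315}{28801}$ ($x = 3 - \left(\frac{341}{-83} + \frac{5}{347}\right) = 3 - \left(341 \left(- \frac{1}{83}\right) + 5 \cdot \frac{1}{347}\right) = 3 - \left(- \frac{341}{83} + \frac{5}{347}\right) = 3 - - \frac{117912}{28801} = 3 + \frac{117912}{28801} = \frac{204315}{28801} \approx 7.094$)
$B{\left(H,M \right)} = 11 + \frac{H}{3}$ ($B{\left(H,M \right)} = \frac{H + 33}{3} = \frac{33 + H}{3} = 11 + \frac{H}{3}$)
$\left(y{\left(-22 \right)} - 302767\right) \left(B{\left(x,-576 \right)} + 309145\right) = \left(-22 - 302767\right) \left(\left(11 + \frac{1}{3} \cdot \frac{204315}{28801}\right) + 309145\right) = - 302789 \left(\left(11 + \frac{68105}{28801}\right) + 309145\right) = - 302789 \left(\frac{384916}{28801} + 309145\right) = \left(-302789\right) \frac{8904070061}{28801} = - \frac{2696054469700129}{28801}$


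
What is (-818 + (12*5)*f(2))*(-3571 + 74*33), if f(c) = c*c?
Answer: 652562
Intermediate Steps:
f(c) = c²
(-818 + (12*5)*f(2))*(-3571 + 74*33) = (-818 + (12*5)*2²)*(-3571 + 74*33) = (-818 + 60*4)*(-3571 + 2442) = (-818 + 240)*(-1129) = -578*(-1129) = 652562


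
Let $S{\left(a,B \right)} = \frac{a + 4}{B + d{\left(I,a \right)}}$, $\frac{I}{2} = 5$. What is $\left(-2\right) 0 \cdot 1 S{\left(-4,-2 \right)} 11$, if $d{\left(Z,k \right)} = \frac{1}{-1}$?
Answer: $0$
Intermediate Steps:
$I = 10$ ($I = 2 \cdot 5 = 10$)
$d{\left(Z,k \right)} = -1$
$S{\left(a,B \right)} = \frac{4 + a}{-1 + B}$ ($S{\left(a,B \right)} = \frac{a + 4}{B - 1} = \frac{4 + a}{-1 + B}$)
$\left(-2\right) 0 \cdot 1 S{\left(-4,-2 \right)} 11 = \left(-2\right) 0 \cdot 1 \frac{4 - 4}{-1 - 2} \cdot 11 = 0 \cdot 1 \frac{1}{-3} \cdot 0 \cdot 11 = 0 \left(\left(- \frac{1}{3}\right) 0\right) 11 = 0 \cdot 0 \cdot 11 = 0 \cdot 11 = 0$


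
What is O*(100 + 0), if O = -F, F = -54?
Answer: 5400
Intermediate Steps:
O = 54 (O = -1*(-54) = 54)
O*(100 + 0) = 54*(100 + 0) = 54*100 = 5400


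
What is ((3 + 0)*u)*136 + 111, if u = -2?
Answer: -705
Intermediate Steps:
((3 + 0)*u)*136 + 111 = ((3 + 0)*(-2))*136 + 111 = (3*(-2))*136 + 111 = -6*136 + 111 = -816 + 111 = -705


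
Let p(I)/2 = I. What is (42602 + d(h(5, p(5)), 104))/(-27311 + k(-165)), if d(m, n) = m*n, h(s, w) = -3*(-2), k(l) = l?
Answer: -21613/13738 ≈ -1.5732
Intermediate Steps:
p(I) = 2*I
h(s, w) = 6
(42602 + d(h(5, p(5)), 104))/(-27311 + k(-165)) = (42602 + 6*104)/(-27311 - 165) = (42602 + 624)/(-27476) = 43226*(-1/27476) = -21613/13738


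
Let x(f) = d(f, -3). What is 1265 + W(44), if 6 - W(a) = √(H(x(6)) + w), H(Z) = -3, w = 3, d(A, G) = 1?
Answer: 1271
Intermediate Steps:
x(f) = 1
W(a) = 6 (W(a) = 6 - √(-3 + 3) = 6 - √0 = 6 - 1*0 = 6 + 0 = 6)
1265 + W(44) = 1265 + 6 = 1271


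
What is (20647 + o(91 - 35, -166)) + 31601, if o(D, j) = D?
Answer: 52304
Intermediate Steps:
(20647 + o(91 - 35, -166)) + 31601 = (20647 + (91 - 35)) + 31601 = (20647 + 56) + 31601 = 20703 + 31601 = 52304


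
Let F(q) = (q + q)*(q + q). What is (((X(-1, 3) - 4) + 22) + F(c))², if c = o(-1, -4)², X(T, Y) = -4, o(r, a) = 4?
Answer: 1077444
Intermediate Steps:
c = 16 (c = 4² = 16)
F(q) = 4*q² (F(q) = (2*q)*(2*q) = 4*q²)
(((X(-1, 3) - 4) + 22) + F(c))² = (((-4 - 4) + 22) + 4*16²)² = ((-8 + 22) + 4*256)² = (14 + 1024)² = 1038² = 1077444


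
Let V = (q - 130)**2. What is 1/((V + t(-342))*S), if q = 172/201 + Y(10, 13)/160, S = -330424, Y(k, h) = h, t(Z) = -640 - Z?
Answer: -129283200/698839548334663967 ≈ -1.8500e-10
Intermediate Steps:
q = 30133/32160 (q = 172/201 + 13/160 = 30133/32160 ≈ 0.93697)
V = 17228036544889/1034265600 (V = (30133/32160 - 130)**2 = (-4150667/32160)**2 = 17228036544889/1034265600 ≈ 16657.)
1/((V + t(-342))*S) = 1/((17228036544889/1034265600 + (-640 - 1*(-342)))*(-330424)) = -1/330424/(17228036544889/1034265600 + (-640 + 342)) = -1/330424/(17228036544889/1034265600 - 298) = -1/330424/(16919825396089/1034265600) = (1034265600/16919825396089)*(-1/330424) = -129283200/698839548334663967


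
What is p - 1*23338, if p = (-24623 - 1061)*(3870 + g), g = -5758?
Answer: 48468054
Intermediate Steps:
p = 48491392 (p = (-24623 - 1061)*(3870 - 5758) = -25684*(-1888) = 48491392)
p - 1*23338 = 48491392 - 1*23338 = 48491392 - 23338 = 48468054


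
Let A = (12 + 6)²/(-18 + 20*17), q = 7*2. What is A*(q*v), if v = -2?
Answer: -648/23 ≈ -28.174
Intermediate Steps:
q = 14
A = 162/161 (A = 18²/(-18 + 340) = 324/322 = 324*(1/322) = 162/161 ≈ 1.0062)
A*(q*v) = 162*(14*(-2))/161 = (162/161)*(-28) = -648/23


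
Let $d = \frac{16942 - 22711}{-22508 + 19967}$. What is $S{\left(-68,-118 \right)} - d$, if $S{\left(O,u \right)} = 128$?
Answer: $\frac{106493}{847} \approx 125.73$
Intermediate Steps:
$d = \frac{1923}{847}$ ($d = - \frac{5769}{-2541} = \left(-5769\right) \left(- \frac{1}{2541}\right) = \frac{1923}{847} \approx 2.2704$)
$S{\left(-68,-118 \right)} - d = 128 - \frac{1923}{847} = \frac{106493}{847}$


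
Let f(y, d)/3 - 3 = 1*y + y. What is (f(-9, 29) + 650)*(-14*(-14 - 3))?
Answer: 143990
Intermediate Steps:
f(y, d) = 9 + 6*y (f(y, d) = 9 + 3*(1*y + y) = 9 + 3*(y + y) = 9 + 3*(2*y) = 9 + 6*y)
(f(-9, 29) + 650)*(-14*(-14 - 3)) = ((9 + 6*(-9)) + 650)*(-14*(-14 - 3)) = ((9 - 54) + 650)*(-14*(-17)) = (-45 + 650)*238 = 605*238 = 143990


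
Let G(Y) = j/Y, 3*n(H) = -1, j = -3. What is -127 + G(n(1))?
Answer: -118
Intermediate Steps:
n(H) = -⅓ (n(H) = (⅓)*(-1) = -⅓)
G(Y) = -3/Y
-127 + G(n(1)) = -127 - 3/(-⅓) = -127 - 3*(-3) = -127 + 9 = -118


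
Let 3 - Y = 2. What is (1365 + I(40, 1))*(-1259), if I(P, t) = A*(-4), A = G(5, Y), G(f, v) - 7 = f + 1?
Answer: -1653067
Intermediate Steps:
Y = 1 (Y = 3 - 1*2 = 3 - 2 = 1)
G(f, v) = 8 + f (G(f, v) = 7 + (f + 1) = 7 + (1 + f) = 8 + f)
A = 13 (A = 8 + 5 = 13)
I(P, t) = -52 (I(P, t) = 13*(-4) = -52)
(1365 + I(40, 1))*(-1259) = (1365 - 52)*(-1259) = 1313*(-1259) = -1653067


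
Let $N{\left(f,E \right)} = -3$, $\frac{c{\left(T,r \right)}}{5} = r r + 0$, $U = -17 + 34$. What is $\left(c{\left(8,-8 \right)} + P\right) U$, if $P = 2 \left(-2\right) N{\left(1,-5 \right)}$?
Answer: $5644$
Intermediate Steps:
$U = 17$
$c{\left(T,r \right)} = 5 r^{2}$ ($c{\left(T,r \right)} = 5 \left(r r + 0\right) = 5 \left(r^{2} + 0\right) = 5 r^{2}$)
$P = 12$ ($P = 2 \left(-2\right) \left(-3\right) = \left(-4\right) \left(-3\right) = 12$)
$\left(c{\left(8,-8 \right)} + P\right) U = \left(5 \left(-8\right)^{2} + 12\right) 17 = \left(5 \cdot 64 + 12\right) 17 = \left(320 + 12\right) 17 = 332 \cdot 17 = 5644$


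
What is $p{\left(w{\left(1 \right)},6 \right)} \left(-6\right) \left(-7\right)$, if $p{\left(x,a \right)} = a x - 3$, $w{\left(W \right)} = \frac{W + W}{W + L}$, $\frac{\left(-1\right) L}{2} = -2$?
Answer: $- \frac{126}{5} \approx -25.2$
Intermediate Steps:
$L = 4$ ($L = \left(-2\right) \left(-2\right) = 4$)
$w{\left(W \right)} = \frac{2 W}{4 + W}$ ($w{\left(W \right)} = \frac{W + W}{W + 4} = \frac{2 W}{4 + W}$)
$p{\left(x,a \right)} = -3 + a x$
$p{\left(w{\left(1 \right)},6 \right)} \left(-6\right) \left(-7\right) = \left(-3 + 6 \cdot 2 \cdot 1 \frac{1}{4 + 1}\right) \left(-6\right) \left(-7\right) = \left(-3 + 6 \cdot 2 \cdot 1 \cdot \frac{1}{5}\right) \left(-6\right) \left(-7\right) = \left(-3 + 6 \cdot \frac{2}{5}\right) \left(-6\right) \left(-7\right) = \left(-3 + \frac{12}{5}\right) \left(-6\right) \left(-7\right) = \left(- \frac{3}{5}\right) \left(-6\right) \left(-7\right) = \frac{18}{5} \left(-7\right) = - \frac{126}{5}$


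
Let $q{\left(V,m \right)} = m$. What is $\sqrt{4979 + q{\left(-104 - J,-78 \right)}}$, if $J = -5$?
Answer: $13 \sqrt{29} \approx 70.007$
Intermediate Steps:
$\sqrt{4979 + q{\left(-104 - J,-78 \right)}} = \sqrt{4979 - 78} = \sqrt{4901} = 13 \sqrt{29}$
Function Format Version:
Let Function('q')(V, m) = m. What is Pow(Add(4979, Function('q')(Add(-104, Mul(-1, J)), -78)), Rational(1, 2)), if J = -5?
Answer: Mul(13, Pow(29, Rational(1, 2))) ≈ 70.007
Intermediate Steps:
Pow(Add(4979, Function('q')(Add(-104, Mul(-1, J)), -78)), Rational(1, 2)) = Pow(Add(4979, -78), Rational(1, 2)) = Pow(4901, Rational(1, 2)) = Mul(13, Pow(29, Rational(1, 2)))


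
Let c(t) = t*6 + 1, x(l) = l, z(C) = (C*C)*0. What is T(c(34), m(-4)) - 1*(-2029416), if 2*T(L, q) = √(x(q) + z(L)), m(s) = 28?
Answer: 2029416 + √7 ≈ 2.0294e+6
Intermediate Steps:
z(C) = 0 (z(C) = C²*0 = 0)
c(t) = 1 + 6*t (c(t) = 6*t + 1 = 1 + 6*t)
T(L, q) = √q/2 (T(L, q) = √(q + 0)/2 = √q/2)
T(c(34), m(-4)) - 1*(-2029416) = √28/2 - 1*(-2029416) = (2*√7)/2 + 2029416 = √7 + 2029416 = 2029416 + √7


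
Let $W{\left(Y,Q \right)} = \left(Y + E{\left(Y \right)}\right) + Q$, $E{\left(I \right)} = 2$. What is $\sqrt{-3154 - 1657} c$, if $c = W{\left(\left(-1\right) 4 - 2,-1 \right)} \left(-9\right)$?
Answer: $45 i \sqrt{4811} \approx 3121.3 i$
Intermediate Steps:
$W{\left(Y,Q \right)} = 2 + Q + Y$ ($W{\left(Y,Q \right)} = \left(Y + 2\right) + Q = \left(2 + Y\right) + Q = 2 + Q + Y$)
$c = 45$ ($c = \left(2 - 1 - 6\right) \left(-9\right) = \left(-5\right) \left(-9\right) = 45$)
$\sqrt{-3154 - 1657} c = \sqrt{-3154 - 1657} \cdot 45 = \sqrt{-4811} \cdot 45 = i \sqrt{4811} \cdot 45 = 45 i \sqrt{4811}$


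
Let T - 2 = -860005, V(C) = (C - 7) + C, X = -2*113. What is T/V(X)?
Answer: 860003/459 ≈ 1873.6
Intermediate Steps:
X = -226
V(C) = -7 + 2*C (V(C) = (-7 + C) + C = -7 + 2*C)
T = -860003 (T = 2 - 860005 = -860003)
T/V(X) = -860003/(-7 + 2*(-226)) = -860003/(-7 - 452) = -860003/(-459) = -860003*(-1/459) = 860003/459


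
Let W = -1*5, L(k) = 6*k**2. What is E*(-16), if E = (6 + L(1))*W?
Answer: 960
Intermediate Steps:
W = -5
E = -60 (E = (6 + 6*1**2)*(-5) = (6 + 6*1)*(-5) = (6 + 6)*(-5) = 12*(-5) = -60)
E*(-16) = -60*(-16) = 960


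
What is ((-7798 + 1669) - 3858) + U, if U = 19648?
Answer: 9661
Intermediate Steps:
((-7798 + 1669) - 3858) + U = ((-7798 + 1669) - 3858) + 19648 = (-6129 - 3858) + 19648 = -9987 + 19648 = 9661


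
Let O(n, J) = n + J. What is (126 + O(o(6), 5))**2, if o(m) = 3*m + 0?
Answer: 22201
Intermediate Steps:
o(m) = 3*m
O(n, J) = J + n
(126 + O(o(6), 5))**2 = (126 + (5 + 3*6))**2 = (126 + (5 + 18))**2 = (126 + 23)**2 = 149**2 = 22201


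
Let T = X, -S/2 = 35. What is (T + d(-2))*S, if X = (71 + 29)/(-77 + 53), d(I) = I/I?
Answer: 665/3 ≈ 221.67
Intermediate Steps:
S = -70 (S = -2*35 = -70)
d(I) = 1
X = -25/6 (X = 100/(-24) = 100*(-1/24) = -25/6 ≈ -4.1667)
T = -25/6 ≈ -4.1667
(T + d(-2))*S = (-25/6 + 1)*(-70) = -19/6*(-70) = 665/3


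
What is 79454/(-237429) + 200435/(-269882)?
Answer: -3001403741/2785991886 ≈ -1.0773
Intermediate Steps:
79454/(-237429) + 200435/(-269882) = 79454*(-1/237429) + 200435*(-1/269882) = -79454/237429 - 200435/269882 = -3001403741/2785991886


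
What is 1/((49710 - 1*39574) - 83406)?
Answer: -1/73270 ≈ -1.3648e-5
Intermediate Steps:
1/((49710 - 1*39574) - 83406) = 1/((49710 - 39574) - 83406) = 1/(10136 - 83406) = 1/(-73270) = -1/73270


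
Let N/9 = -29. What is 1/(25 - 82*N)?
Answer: 1/21427 ≈ 4.6670e-5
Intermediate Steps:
N = -261 (N = 9*(-29) = -261)
1/(25 - 82*N) = 1/(25 - 82*(-261)) = 1/(25 + 21402) = 1/21427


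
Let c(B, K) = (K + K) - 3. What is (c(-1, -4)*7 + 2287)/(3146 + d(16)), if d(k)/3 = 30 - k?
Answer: 1105/1594 ≈ 0.69322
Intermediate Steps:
c(B, K) = -3 + 2*K (c(B, K) = 2*K - 3 = -3 + 2*K)
d(k) = 90 - 3*k (d(k) = 3*(30 - k) = 90 - 3*k)
(c(-1, -4)*7 + 2287)/(3146 + d(16)) = ((-3 + 2*(-4))*7 + 2287)/(3146 + (90 - 3*16)) = ((-3 - 8)*7 + 2287)/(3146 + (90 - 48)) = (-11*7 + 2287)/(3146 + 42) = (-77 + 2287)/3188 = 2210*(1/3188) = 1105/1594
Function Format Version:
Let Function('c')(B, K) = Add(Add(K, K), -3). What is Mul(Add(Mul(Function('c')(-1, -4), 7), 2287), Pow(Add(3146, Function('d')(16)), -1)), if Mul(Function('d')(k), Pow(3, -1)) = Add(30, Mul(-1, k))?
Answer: Rational(1105, 1594) ≈ 0.69322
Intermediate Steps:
Function('c')(B, K) = Add(-3, Mul(2, K)) (Function('c')(B, K) = Add(Mul(2, K), -3) = Add(-3, Mul(2, K)))
Function('d')(k) = Add(90, Mul(-3, k)) (Function('d')(k) = Mul(3, Add(30, Mul(-1, k))) = Add(90, Mul(-3, k)))
Mul(Add(Mul(Function('c')(-1, -4), 7), 2287), Pow(Add(3146, Function('d')(16)), -1)) = Mul(Add(Mul(Add(-3, Mul(2, -4)), 7), 2287), Pow(Add(3146, Add(90, Mul(-3, 16))), -1)) = Mul(Add(Mul(Add(-3, -8), 7), 2287), Pow(Add(3146, Add(90, -48)), -1)) = Mul(Add(Mul(-11, 7), 2287), Pow(Add(3146, 42), -1)) = Mul(Add(-77, 2287), Pow(3188, -1)) = Mul(2210, Rational(1, 3188)) = Rational(1105, 1594)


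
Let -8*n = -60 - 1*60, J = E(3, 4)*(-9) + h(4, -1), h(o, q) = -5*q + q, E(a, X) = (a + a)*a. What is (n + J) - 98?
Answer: -241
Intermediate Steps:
E(a, X) = 2*a**2 (E(a, X) = (2*a)*a = 2*a**2)
h(o, q) = -4*q
J = -158 (J = (2*3**2)*(-9) - 4*(-1) = (2*9)*(-9) + 4 = 18*(-9) + 4 = -162 + 4 = -158)
n = 15 (n = -(-60 - 1*60)/8 = -(-60 - 60)/8 = -1/8*(-120) = 15)
(n + J) - 98 = (15 - 158) - 98 = -143 - 98 = -241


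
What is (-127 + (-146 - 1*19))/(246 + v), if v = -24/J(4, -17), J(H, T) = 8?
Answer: -292/243 ≈ -1.2016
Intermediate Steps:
v = -3 (v = -24/8 = -24*⅛ = -3)
(-127 + (-146 - 1*19))/(246 + v) = (-127 + (-146 - 1*19))/(246 - 3) = (-127 + (-146 - 19))/243 = (-127 - 165)*(1/243) = -292*1/243 = -292/243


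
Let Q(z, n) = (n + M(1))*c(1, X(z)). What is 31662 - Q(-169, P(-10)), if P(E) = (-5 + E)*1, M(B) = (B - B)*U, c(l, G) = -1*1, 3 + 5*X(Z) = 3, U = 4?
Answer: 31647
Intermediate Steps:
X(Z) = 0 (X(Z) = -3/5 + (1/5)*3 = -3/5 + 3/5 = 0)
c(l, G) = -1
M(B) = 0 (M(B) = (B - B)*4 = 0*4 = 0)
P(E) = -5 + E
Q(z, n) = -n (Q(z, n) = (n + 0)*(-1) = n*(-1) = -n)
31662 - Q(-169, P(-10)) = 31662 - (-1)*(-5 - 10) = 31662 - (-1)*(-15) = 31662 - 1*15 = 31662 - 15 = 31647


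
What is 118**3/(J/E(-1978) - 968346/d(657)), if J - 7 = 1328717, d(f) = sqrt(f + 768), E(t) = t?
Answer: 1187017058376675/707213894433466 - 54035189676378115*sqrt(57)/6364925049901194 ≈ -62.416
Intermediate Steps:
d(f) = sqrt(768 + f)
J = 1328724 (J = 7 + 1328717 = 1328724)
118**3/(J/E(-1978) - 968346/d(657)) = 118**3/(1328724/(-1978) - 968346/sqrt(768 + 657)) = 1643032/(1328724*(-1/1978) - 968346*sqrt(57)/285) = 1643032/(-664362/989 - 968346*sqrt(57)/285) = 1643032/(-664362/989 - 322782*sqrt(57)/95)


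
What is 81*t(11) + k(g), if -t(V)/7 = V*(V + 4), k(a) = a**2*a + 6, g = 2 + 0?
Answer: -93541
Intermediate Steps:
g = 2
k(a) = 6 + a**3 (k(a) = a**3 + 6 = 6 + a**3)
t(V) = -7*V*(4 + V) (t(V) = -7*V*(V + 4) = -7*V*(4 + V))
81*t(11) + k(g) = 81*(-7*11*(4 + 11)) + (6 + 2**3) = 81*(-7*11*15) + (6 + 8) = 81*(-1155) + 14 = -93555 + 14 = -93541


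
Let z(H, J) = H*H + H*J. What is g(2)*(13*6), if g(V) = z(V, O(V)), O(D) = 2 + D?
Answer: 936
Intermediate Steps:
z(H, J) = H² + H*J
g(V) = V*(2 + 2*V) (g(V) = V*(V + (2 + V)) = V*(2 + 2*V))
g(2)*(13*6) = (2*2*(1 + 2))*(13*6) = (2*2*3)*78 = 12*78 = 936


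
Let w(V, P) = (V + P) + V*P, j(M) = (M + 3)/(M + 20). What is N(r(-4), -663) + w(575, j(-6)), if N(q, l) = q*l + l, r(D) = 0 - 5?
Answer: 21725/7 ≈ 3103.6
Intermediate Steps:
r(D) = -5
N(q, l) = l + l*q (N(q, l) = l*q + l = l + l*q)
j(M) = (3 + M)/(20 + M)
w(V, P) = P + V + P*V (w(V, P) = (P + V) + P*V = P + V + P*V)
N(r(-4), -663) + w(575, j(-6)) = -663*(1 - 5) + ((3 - 6)/(20 - 6) + 575 + ((3 - 6)/(20 - 6))*575) = -663*(-4) + (-3/14 + 575 + (-3/14)*575) = 2652 + ((1/14)*(-3) + 575 + ((1/14)*(-3))*575) = 2652 + (-3/14 + 575 - 3/14*575) = 2652 + (-3/14 + 575 - 1725/14) = 2652 + 3161/7 = 21725/7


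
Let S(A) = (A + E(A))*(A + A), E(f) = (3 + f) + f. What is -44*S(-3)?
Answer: -1584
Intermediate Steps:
E(f) = 3 + 2*f
S(A) = 2*A*(3 + 3*A) (S(A) = (A + (3 + 2*A))*(A + A) = (3 + 3*A)*(2*A) = 2*A*(3 + 3*A))
-44*S(-3) = -264*(-3)*(1 - 3) = -264*(-3)*(-2) = -44*36 = -1584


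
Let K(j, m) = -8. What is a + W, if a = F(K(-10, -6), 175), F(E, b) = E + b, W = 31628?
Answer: 31795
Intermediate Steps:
a = 167 (a = -8 + 175 = 167)
a + W = 167 + 31628 = 31795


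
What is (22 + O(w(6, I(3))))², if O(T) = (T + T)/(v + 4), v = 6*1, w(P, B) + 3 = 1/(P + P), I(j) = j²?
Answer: 66049/144 ≈ 458.67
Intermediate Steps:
w(P, B) = -3 + 1/(2*P) (w(P, B) = -3 + 1/(P + P) = -3 + 1/(2*P))
v = 6
O(T) = T/5 (O(T) = (T + T)/(6 + 4) = (2*T)/10 = (2*T)*(⅒) = T/5)
(22 + O(w(6, I(3))))² = (22 + (-3 + (½)/6)/5)² = (22 + (-3 + (½)*(⅙))/5)² = (22 + (-3 + 1/12)/5)² = (22 + (⅕)*(-35/12))² = (22 - 7/12)² = (257/12)² = 66049/144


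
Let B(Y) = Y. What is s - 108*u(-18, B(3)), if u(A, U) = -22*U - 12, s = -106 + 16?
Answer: 8334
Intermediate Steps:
s = -90
u(A, U) = -12 - 22*U
s - 108*u(-18, B(3)) = -90 - 108*(-12 - 22*3) = -90 - 108*(-12 - 66) = -90 - 108*(-78) = -90 + 8424 = 8334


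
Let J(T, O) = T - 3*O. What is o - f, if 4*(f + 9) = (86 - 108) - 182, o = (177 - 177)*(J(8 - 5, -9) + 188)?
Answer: 60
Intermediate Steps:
o = 0 (o = (177 - 177)*(((8 - 5) - 3*(-9)) + 188) = 0*((3 + 27) + 188) = 0*(30 + 188) = 0*218 = 0)
f = -60 (f = -9 + ((86 - 108) - 182)/4 = -9 + (-22 - 182)/4 = -9 + (1/4)*(-204) = -9 - 51 = -60)
o - f = 0 - 1*(-60) = 0 + 60 = 60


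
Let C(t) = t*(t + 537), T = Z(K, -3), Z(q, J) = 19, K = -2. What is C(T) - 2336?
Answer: 8228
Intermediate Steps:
T = 19
C(t) = t*(537 + t)
C(T) - 2336 = 19*(537 + 19) - 2336 = 19*556 - 2336 = 10564 - 2336 = 8228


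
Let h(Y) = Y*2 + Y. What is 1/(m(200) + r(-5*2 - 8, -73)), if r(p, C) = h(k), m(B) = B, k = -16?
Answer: 1/152 ≈ 0.0065789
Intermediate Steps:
h(Y) = 3*Y (h(Y) = 2*Y + Y = 3*Y)
r(p, C) = -48 (r(p, C) = 3*(-16) = -48)
1/(m(200) + r(-5*2 - 8, -73)) = 1/(200 - 48) = 1/152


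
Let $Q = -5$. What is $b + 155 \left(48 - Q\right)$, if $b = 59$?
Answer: $8274$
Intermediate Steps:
$b + 155 \left(48 - Q\right) = 59 + 155 \left(48 - -5\right) = 59 + 155 \left(48 + 5\right) = 59 + 155 \cdot 53 = 59 + 8215 = 8274$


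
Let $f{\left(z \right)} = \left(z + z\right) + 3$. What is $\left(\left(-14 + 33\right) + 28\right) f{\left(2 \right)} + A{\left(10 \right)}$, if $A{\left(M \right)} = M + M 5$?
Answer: $389$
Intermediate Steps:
$A{\left(M \right)} = 6 M$ ($A{\left(M \right)} = M + 5 M = 6 M$)
$f{\left(z \right)} = 3 + 2 z$ ($f{\left(z \right)} = 2 z + 3 = 3 + 2 z$)
$\left(\left(-14 + 33\right) + 28\right) f{\left(2 \right)} + A{\left(10 \right)} = \left(\left(-14 + 33\right) + 28\right) \left(3 + 2 \cdot 2\right) + 6 \cdot 10 = \left(19 + 28\right) \left(3 + 4\right) + 60 = 47 \cdot 7 + 60 = 329 + 60 = 389$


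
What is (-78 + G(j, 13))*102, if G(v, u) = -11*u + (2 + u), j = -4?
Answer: -21012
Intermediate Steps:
G(v, u) = 2 - 10*u
(-78 + G(j, 13))*102 = (-78 + (2 - 10*13))*102 = (-78 + (2 - 130))*102 = (-78 - 128)*102 = -206*102 = -21012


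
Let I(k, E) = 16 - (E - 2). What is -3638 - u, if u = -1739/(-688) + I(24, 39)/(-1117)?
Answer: -2797745359/768496 ≈ -3640.5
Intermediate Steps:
I(k, E) = 18 - E (I(k, E) = 16 - (-2 + E) = 16 + (2 - E) = 18 - E)
u = 1956911/768496 (u = -1739/(-688) + (18 - 1*39)/(-1117) = -1739*(-1/688) + (18 - 39)*(-1/1117) = 1739/688 - 21*(-1/1117) = 1739/688 + 21/1117 = 1956911/768496 ≈ 2.5464)
-3638 - u = -3638 - 1*1956911/768496 = -3638 - 1956911/768496 = -2797745359/768496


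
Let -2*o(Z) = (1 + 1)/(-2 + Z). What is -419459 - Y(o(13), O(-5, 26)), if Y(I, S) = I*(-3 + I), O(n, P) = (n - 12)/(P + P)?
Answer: -50754573/121 ≈ -4.1946e+5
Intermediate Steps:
O(n, P) = (-12 + n)/(2*P) (O(n, P) = (-12 + n)/((2*P)) = (-12 + n)*(1/(2*P)) = (-12 + n)/(2*P))
o(Z) = -1/(-2 + Z) (o(Z) = -(1 + 1)/(2*(-2 + Z)) = -1/(-2 + Z))
-419459 - Y(o(13), O(-5, 26)) = -419459 - (-1/(-2 + 13))*(-3 - 1/(-2 + 13)) = -419459 - (-1/11)*(-3 - 1/11) = -419459 - (-1*1/11)*(-3 - 1*1/11) = -419459 - (-1)*(-3 - 1/11)/11 = -419459 - (-1)*(-34)/(11*11) = -419459 - 1*34/121 = -419459 - 34/121 = -50754573/121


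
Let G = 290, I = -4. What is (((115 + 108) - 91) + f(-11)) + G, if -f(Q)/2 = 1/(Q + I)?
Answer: 6332/15 ≈ 422.13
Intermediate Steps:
f(Q) = -2/(-4 + Q) (f(Q) = -2/(Q - 4) = -2/(-4 + Q))
(((115 + 108) - 91) + f(-11)) + G = (((115 + 108) - 91) - 2/(-4 - 11)) + 290 = ((223 - 91) - 2/(-15)) + 290 = (132 - 2*(-1/15)) + 290 = (132 + 2/15) + 290 = 1982/15 + 290 = 6332/15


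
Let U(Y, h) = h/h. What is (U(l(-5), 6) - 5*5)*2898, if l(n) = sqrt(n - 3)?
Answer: -69552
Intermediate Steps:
l(n) = sqrt(-3 + n)
U(Y, h) = 1
(U(l(-5), 6) - 5*5)*2898 = (1 - 5*5)*2898 = (1 - 25)*2898 = -24*2898 = -69552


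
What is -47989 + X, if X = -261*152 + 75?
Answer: -87586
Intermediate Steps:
X = -39597 (X = -39672 + 75 = -39597)
-47989 + X = -47989 - 39597 = -87586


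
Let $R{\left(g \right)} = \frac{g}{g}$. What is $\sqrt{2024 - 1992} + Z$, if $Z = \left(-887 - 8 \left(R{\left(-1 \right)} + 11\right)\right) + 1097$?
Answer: $114 + 4 \sqrt{2} \approx 119.66$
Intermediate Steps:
$R{\left(g \right)} = 1$
$Z = 114$ ($Z = \left(-887 - 8 \left(1 + 11\right)\right) + 1097 = \left(-887 - 96\right) + 1097 = -983 + 1097 = 114$)
$\sqrt{2024 - 1992} + Z = \sqrt{2024 - 1992} + 114 = \sqrt{32} + 114 = 4 \sqrt{2} + 114 = 114 + 4 \sqrt{2}$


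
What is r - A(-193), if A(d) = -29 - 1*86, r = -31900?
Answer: -31785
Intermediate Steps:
A(d) = -115 (A(d) = -29 - 86 = -115)
r - A(-193) = -31900 - 1*(-115) = -31900 + 115 = -31785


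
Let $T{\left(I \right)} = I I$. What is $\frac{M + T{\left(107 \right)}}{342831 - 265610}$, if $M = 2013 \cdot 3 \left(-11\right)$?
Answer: $- \frac{54980}{77221} \approx -0.71198$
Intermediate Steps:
$M = -66429$ ($M = 2013 \left(-33\right) = -66429$)
$T{\left(I \right)} = I^{2}$
$\frac{M + T{\left(107 \right)}}{342831 - 265610} = \frac{-66429 + 107^{2}}{342831 - 265610} = \frac{-66429 + 11449}{77221} = \left(-54980\right) \frac{1}{77221} = - \frac{54980}{77221}$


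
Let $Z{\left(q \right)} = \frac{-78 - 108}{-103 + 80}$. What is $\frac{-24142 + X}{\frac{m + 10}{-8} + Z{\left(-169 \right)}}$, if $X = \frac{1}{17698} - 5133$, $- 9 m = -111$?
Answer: $- \frac{142998069924}{25865627} \approx -5528.5$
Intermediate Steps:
$m = \frac{37}{3}$ ($m = \left(- \frac{1}{9}\right) \left(-111\right) = \frac{37}{3} \approx 12.333$)
$Z{\left(q \right)} = \frac{186}{23}$ ($Z{\left(q \right)} = - \frac{186}{-23} = \left(-186\right) \left(- \frac{1}{23}\right) = \frac{186}{23}$)
$X = - \frac{90843833}{17698}$ ($X = \frac{1}{17698} - 5133 = - \frac{90843833}{17698} \approx -5133.0$)
$\frac{-24142 + X}{\frac{m + 10}{-8} + Z{\left(-169 \right)}} = \frac{-24142 - \frac{90843833}{17698}}{\frac{\frac{37}{3} + 10}{-8} + \frac{186}{23}} = - \frac{518108949}{17698 \left(\left(- \frac{1}{8}\right) \frac{67}{3} + \frac{186}{23}\right)} = - \frac{518108949}{17698 \left(- \frac{67}{24} + \frac{186}{23}\right)} = - \frac{518108949}{17698 \cdot \frac{2923}{552}} = \left(- \frac{518108949}{17698}\right) \frac{552}{2923} = - \frac{142998069924}{25865627}$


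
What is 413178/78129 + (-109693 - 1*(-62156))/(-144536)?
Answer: 3020624461/537735864 ≈ 5.6173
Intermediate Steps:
413178/78129 + (-109693 - 1*(-62156))/(-144536) = 413178*(1/78129) + (-109693 + 62156)*(-1/144536) = 137726/26043 - 47537*(-1/144536) = 137726/26043 + 6791/20648 = 3020624461/537735864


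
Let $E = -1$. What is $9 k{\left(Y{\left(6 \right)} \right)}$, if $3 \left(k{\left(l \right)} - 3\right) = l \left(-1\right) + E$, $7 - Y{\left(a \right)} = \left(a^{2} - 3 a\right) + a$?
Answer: $75$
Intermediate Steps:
$Y{\left(a \right)} = 7 - a^{2} + 2 a$ ($Y{\left(a \right)} = 7 - \left(\left(a^{2} - 3 a\right) + a\right) = 7 - \left(a^{2} - 2 a\right) = 7 - a^{2} + 2 a$)
$k{\left(l \right)} = \frac{8}{3} - \frac{l}{3}$ ($k{\left(l \right)} = 3 + \frac{l \left(-1\right) - 1}{3} = 3 + \frac{- l - 1}{3} = 3 + \frac{-1 - l}{3} = 3 - \left(\frac{1}{3} + \frac{l}{3}\right) = \frac{8}{3} - \frac{l}{3}$)
$9 k{\left(Y{\left(6 \right)} \right)} = 9 \left(\frac{8}{3} - \frac{7 - 6^{2} + 2 \cdot 6}{3}\right) = 9 \left(\frac{8}{3} - \frac{7 - 36 + 12}{3}\right) = 9 \left(\frac{8}{3} - - \frac{17}{3}\right) = 9 \left(\frac{8}{3} + \frac{17}{3}\right) = 9 \cdot \frac{25}{3} = 75$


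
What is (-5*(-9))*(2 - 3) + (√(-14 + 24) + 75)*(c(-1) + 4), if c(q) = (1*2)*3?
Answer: 705 + 10*√10 ≈ 736.62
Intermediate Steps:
c(q) = 6 (c(q) = 2*3 = 6)
(-5*(-9))*(2 - 3) + (√(-14 + 24) + 75)*(c(-1) + 4) = (-5*(-9))*(2 - 3) + (√(-14 + 24) + 75)*(6 + 4) = 45*(-1) + (√10 + 75)*10 = -45 + (75 + √10)*10 = -45 + (750 + 10*√10) = 705 + 10*√10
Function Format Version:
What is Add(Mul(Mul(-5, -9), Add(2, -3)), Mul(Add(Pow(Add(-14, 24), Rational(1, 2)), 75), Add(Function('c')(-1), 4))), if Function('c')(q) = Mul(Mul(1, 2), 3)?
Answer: Add(705, Mul(10, Pow(10, Rational(1, 2)))) ≈ 736.62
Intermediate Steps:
Function('c')(q) = 6 (Function('c')(q) = Mul(2, 3) = 6)
Add(Mul(Mul(-5, -9), Add(2, -3)), Mul(Add(Pow(Add(-14, 24), Rational(1, 2)), 75), Add(Function('c')(-1), 4))) = Add(Mul(Mul(-5, -9), Add(2, -3)), Mul(Add(Pow(Add(-14, 24), Rational(1, 2)), 75), Add(6, 4))) = Add(Mul(45, -1), Mul(Add(Pow(10, Rational(1, 2)), 75), 10)) = Add(-45, Mul(Add(75, Pow(10, Rational(1, 2))), 10)) = Add(-45, Add(750, Mul(10, Pow(10, Rational(1, 2))))) = Add(705, Mul(10, Pow(10, Rational(1, 2))))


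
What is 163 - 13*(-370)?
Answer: 4973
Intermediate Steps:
163 - 13*(-370) = 163 + 4810 = 4973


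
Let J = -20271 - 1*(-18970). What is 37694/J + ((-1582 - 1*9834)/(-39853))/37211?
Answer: -55899055686986/1929343947883 ≈ -28.973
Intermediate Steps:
J = -1301 (J = -20271 + 18970 = -1301)
37694/J + ((-1582 - 1*9834)/(-39853))/37211 = 37694/(-1301) + ((-1582 - 1*9834)/(-39853))/37211 = 37694*(-1/1301) + ((-1582 - 9834)*(-1/39853))*(1/37211) = -37694/1301 - 11416*(-1/39853)*(1/37211) = -37694/1301 + (11416/39853)*(1/37211) = -37694/1301 + 11416/1482969983 = -55899055686986/1929343947883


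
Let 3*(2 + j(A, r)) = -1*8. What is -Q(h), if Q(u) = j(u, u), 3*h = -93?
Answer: 14/3 ≈ 4.6667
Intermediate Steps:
j(A, r) = -14/3 (j(A, r) = -2 + (-1*8)/3 = -2 + (⅓)*(-8) = -2 - 8/3 = -14/3)
h = -31 (h = (⅓)*(-93) = -31)
Q(u) = -14/3
-Q(h) = -1*(-14/3) = 14/3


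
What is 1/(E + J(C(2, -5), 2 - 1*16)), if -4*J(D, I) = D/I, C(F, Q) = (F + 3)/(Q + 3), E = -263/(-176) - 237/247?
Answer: 152152/74579 ≈ 2.0401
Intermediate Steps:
E = 23249/43472 (E = -263*(-1/176) - 237*1/247 = 263/176 - 237/247 = 23249/43472 ≈ 0.53480)
C(F, Q) = (3 + F)/(3 + Q)
J(D, I) = -D/(4*I)
1/(E + J(C(2, -5), 2 - 1*16)) = 1/(23249/43472 - (3 + 2)/(3 - 5)/(4*(2 - 1*16))) = 1/(23249/43472 - 5/(-2)/(4*(2 - 16))) = 1/(23249/43472 - ¼*(-½*5)/(-14)) = 1/(23249/43472 - ¼*(-5/2)*(-1/14)) = 1/(23249/43472 - 5/112) = 1/(74579/152152) = 152152/74579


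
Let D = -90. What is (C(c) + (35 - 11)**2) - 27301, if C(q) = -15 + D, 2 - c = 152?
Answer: -26830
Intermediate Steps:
c = -150 (c = 2 - 1*152 = 2 - 152 = -150)
C(q) = -105 (C(q) = -15 - 90 = -105)
(C(c) + (35 - 11)**2) - 27301 = (-105 + (35 - 11)**2) - 27301 = (-105 + 24**2) - 27301 = (-105 + 576) - 27301 = 471 - 27301 = -26830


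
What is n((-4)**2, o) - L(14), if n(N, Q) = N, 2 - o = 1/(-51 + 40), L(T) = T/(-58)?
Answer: 471/29 ≈ 16.241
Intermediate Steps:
L(T) = -T/58 (L(T) = T*(-1/58) = -T/58)
o = 23/11 (o = 2 - 1/(-51 + 40) = 2 - 1/(-11) = 2 - 1*(-1/11) = 2 + 1/11 = 23/11 ≈ 2.0909)
n((-4)**2, o) - L(14) = (-4)**2 - (-1)*14/58 = 16 - 1*(-7/29) = 16 + 7/29 = 471/29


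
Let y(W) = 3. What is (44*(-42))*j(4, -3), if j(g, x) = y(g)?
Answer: -5544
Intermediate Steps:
j(g, x) = 3
(44*(-42))*j(4, -3) = (44*(-42))*3 = -1848*3 = -5544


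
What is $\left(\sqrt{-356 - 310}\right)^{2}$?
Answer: $-666$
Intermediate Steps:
$\left(\sqrt{-356 - 310}\right)^{2} = \left(\sqrt{-666}\right)^{2} = \left(3 i \sqrt{74}\right)^{2} = -666$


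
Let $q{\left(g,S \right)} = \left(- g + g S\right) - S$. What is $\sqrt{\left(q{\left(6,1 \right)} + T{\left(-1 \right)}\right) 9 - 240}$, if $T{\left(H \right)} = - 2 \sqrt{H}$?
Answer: $\sqrt{-249 - 18 i} \approx 0.56998 - 15.79 i$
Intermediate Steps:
$q{\left(g,S \right)} = - S - g + S g$ ($q{\left(g,S \right)} = \left(- g + S g\right) - S = - S - g + S g$)
$\sqrt{\left(q{\left(6,1 \right)} + T{\left(-1 \right)}\right) 9 - 240} = \sqrt{\left(\left(\left(-1\right) 1 - 6 + 1 \cdot 6\right) - 2 \sqrt{-1}\right) 9 - 240} = \sqrt{\left(\left(-1 - 6 + 6\right) - 2 i\right) 9 - 240} = \sqrt{\left(-1 - 2 i\right) 9 - 240} = \sqrt{\left(-9 - 18 i\right) - 240} = \sqrt{-249 - 18 i}$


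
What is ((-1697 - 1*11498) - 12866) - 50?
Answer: -26111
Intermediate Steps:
((-1697 - 1*11498) - 12866) - 50 = ((-1697 - 11498) - 12866) - 50 = (-13195 - 12866) - 50 = -26061 - 50 = -26111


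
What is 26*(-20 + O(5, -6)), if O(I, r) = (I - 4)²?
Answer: -494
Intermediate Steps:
O(I, r) = (-4 + I)²
26*(-20 + O(5, -6)) = 26*(-20 + (-4 + 5)²) = 26*(-20 + 1²) = 26*(-20 + 1) = 26*(-19) = -494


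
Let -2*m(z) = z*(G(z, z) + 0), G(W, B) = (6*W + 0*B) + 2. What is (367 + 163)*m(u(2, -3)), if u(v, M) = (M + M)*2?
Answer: -222600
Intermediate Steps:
G(W, B) = 2 + 6*W (G(W, B) = (6*W + 0) + 2 = 6*W + 2 = 2 + 6*W)
u(v, M) = 4*M (u(v, M) = (2*M)*2 = 4*M)
m(z) = -z*(2 + 6*z)/2 (m(z) = -z*((2 + 6*z) + 0)/2 = -z*(2 + 6*z)/2)
(367 + 163)*m(u(2, -3)) = (367 + 163)*(-4*(-3)*(1 + 3*(4*(-3)))) = 530*(-1*(-12)*(1 + 3*(-12))) = 530*(-1*(-12)*(1 - 36)) = 530*(-1*(-12)*(-35)) = 530*(-420) = -222600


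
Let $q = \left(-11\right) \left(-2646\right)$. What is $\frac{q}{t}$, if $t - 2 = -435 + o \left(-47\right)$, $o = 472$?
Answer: $- \frac{462}{359} \approx -1.2869$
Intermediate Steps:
$t = -22617$ ($t = 2 + \left(-435 + 472 \left(-47\right)\right) = 2 - 22619 = -22617$)
$q = 29106$
$\frac{q}{t} = \frac{29106}{-22617} = 29106 \left(- \frac{1}{22617}\right) = - \frac{462}{359}$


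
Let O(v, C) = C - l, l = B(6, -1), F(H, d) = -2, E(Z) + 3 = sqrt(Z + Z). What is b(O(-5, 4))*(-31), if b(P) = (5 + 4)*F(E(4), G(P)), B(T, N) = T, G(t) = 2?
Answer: 558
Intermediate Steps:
E(Z) = -3 + sqrt(2)*sqrt(Z) (E(Z) = -3 + sqrt(Z + Z) = -3 + sqrt(2*Z) = -3 + sqrt(2)*sqrt(Z))
l = 6
O(v, C) = -6 + C (O(v, C) = C - 1*6 = C - 6 = -6 + C)
b(P) = -18 (b(P) = (5 + 4)*(-2) = 9*(-2) = -18)
b(O(-5, 4))*(-31) = -18*(-31) = 558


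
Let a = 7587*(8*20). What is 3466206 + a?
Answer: 4680126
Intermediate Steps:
a = 1213920 (a = 7587*160 = 1213920)
3466206 + a = 3466206 + 1213920 = 4680126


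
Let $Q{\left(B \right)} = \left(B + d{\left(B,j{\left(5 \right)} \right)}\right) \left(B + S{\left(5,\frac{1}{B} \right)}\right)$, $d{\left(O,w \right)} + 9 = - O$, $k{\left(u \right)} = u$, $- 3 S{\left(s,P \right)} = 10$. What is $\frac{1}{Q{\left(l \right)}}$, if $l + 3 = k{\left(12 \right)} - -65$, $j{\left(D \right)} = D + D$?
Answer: $- \frac{1}{636} \approx -0.0015723$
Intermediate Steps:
$S{\left(s,P \right)} = - \frac{10}{3}$ ($S{\left(s,P \right)} = \left(- \frac{1}{3}\right) 10 = - \frac{10}{3}$)
$j{\left(D \right)} = 2 D$
$l = 74$ ($l = -3 + \left(12 - -65\right) = -3 + \left(12 + 65\right) = -3 + 77 = 74$)
$d{\left(O,w \right)} = -9 - O$
$Q{\left(B \right)} = 30 - 9 B$ ($Q{\left(B \right)} = \left(B - \left(9 + B\right)\right) \left(B - \frac{10}{3}\right) = - 9 \left(- \frac{10}{3} + B\right) = 30 - 9 B$)
$\frac{1}{Q{\left(l \right)}} = \frac{1}{30 - 666} = \frac{1}{-636} = - \frac{1}{636}$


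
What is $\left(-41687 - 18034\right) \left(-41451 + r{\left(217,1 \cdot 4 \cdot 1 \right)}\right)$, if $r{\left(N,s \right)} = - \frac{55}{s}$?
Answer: $\frac{9905265339}{4} \approx 2.4763 \cdot 10^{9}$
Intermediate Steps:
$\left(-41687 - 18034\right) \left(-41451 + r{\left(217,1 \cdot 4 \cdot 1 \right)}\right) = \left(-41687 - 18034\right) \left(-41451 - \frac{55}{1 \cdot 4 \cdot 1}\right) = - 59721 \left(-41451 - \frac{55}{4 \cdot 1}\right) = - 59721 \left(-41451 - \frac{55}{4}\right) = \left(-59721\right) \left(- \frac{165859}{4}\right) = \frac{9905265339}{4}$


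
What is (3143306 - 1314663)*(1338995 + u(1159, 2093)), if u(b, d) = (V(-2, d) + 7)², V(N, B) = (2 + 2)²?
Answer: 2449511185932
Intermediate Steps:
V(N, B) = 16 (V(N, B) = 4² = 16)
u(b, d) = 529 (u(b, d) = (16 + 7)² = 23² = 529)
(3143306 - 1314663)*(1338995 + u(1159, 2093)) = (3143306 - 1314663)*(1338995 + 529) = 1828643*1339524 = 2449511185932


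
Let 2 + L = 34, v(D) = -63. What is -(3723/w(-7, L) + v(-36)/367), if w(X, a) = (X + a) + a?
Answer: -454250/6973 ≈ -65.144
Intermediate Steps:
L = 32 (L = -2 + 34 = 32)
w(X, a) = X + 2*a
-(3723/w(-7, L) + v(-36)/367) = -(3723/(-7 + 2*32) - 63/367) = -(3723/(-7 + 64) - 63*1/367) = -(3723/57 - 63/367) = -(3723*(1/57) - 63/367) = -(1241/19 - 63/367) = -1*454250/6973 = -454250/6973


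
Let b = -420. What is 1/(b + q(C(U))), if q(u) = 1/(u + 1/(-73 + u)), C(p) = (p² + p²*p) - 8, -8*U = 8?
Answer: -649/272661 ≈ -0.0023802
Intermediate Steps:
U = -1 (U = -⅛*8 = -1)
C(p) = -8 + p² + p³ (C(p) = (p² + p³) - 8 = -8 + p² + p³)
1/(b + q(C(U))) = 1/(-420 + (-73 + (-8 + (-1)² + (-1)³))/(1 + (-8 + (-1)² + (-1)³)² - 73*(-8 + (-1)² + (-1)³))) = 1/(-420 + (-73 + (-8 + 1 - 1))/(1 + (-8 + 1 - 1)² - 73*(-8 + 1 - 1))) = 1/(-420 + (-73 - 8)/(1 + (-8)² - 73*(-8))) = 1/(-420 - 81/(1 + 64 + 584)) = 1/(-420 - 81/649) = 1/(-272661/649) = -649/272661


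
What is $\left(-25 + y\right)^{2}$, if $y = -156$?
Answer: $32761$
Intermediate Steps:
$\left(-25 + y\right)^{2} = \left(-25 - 156\right)^{2} = \left(-181\right)^{2} = 32761$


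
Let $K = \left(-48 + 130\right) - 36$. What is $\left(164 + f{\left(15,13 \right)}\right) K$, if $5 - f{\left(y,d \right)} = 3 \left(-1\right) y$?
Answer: $9844$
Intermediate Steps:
$f{\left(y,d \right)} = 5 + 3 y$ ($f{\left(y,d \right)} = 5 - 3 \left(-1\right) y = 5 - - 3 y = 5 + 3 y$)
$K = 46$ ($K = 82 - 36 = 46$)
$\left(164 + f{\left(15,13 \right)}\right) K = \left(164 + \left(5 + 3 \cdot 15\right)\right) 46 = \left(164 + \left(5 + 45\right)\right) 46 = \left(164 + 50\right) 46 = 214 \cdot 46 = 9844$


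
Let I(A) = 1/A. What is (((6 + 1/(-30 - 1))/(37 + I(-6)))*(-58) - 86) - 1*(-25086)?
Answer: 171210620/6851 ≈ 24991.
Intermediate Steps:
(((6 + 1/(-30 - 1))/(37 + I(-6)))*(-58) - 86) - 1*(-25086) = (((6 + 1/(-30 - 1))/(37 + 1/(-6)))*(-58) - 86) - 1*(-25086) = (((6 + 1/(-31))/(37 - ⅙))*(-58) - 86) + 25086 = (((6 - 1/31)/(221/6))*(-58) - 86) + 25086 = (((185/31)*(6/221))*(-58) - 86) + 25086 = ((1110/6851)*(-58) - 86) + 25086 = (-64380/6851 - 86) + 25086 = -653566/6851 + 25086 = 171210620/6851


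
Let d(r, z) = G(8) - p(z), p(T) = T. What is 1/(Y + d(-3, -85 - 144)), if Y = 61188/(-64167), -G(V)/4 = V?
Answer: 21389/4193237 ≈ 0.0051008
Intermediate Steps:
G(V) = -4*V
d(r, z) = -32 - z (d(r, z) = -4*8 - z = -32 - z)
Y = -20396/21389 (Y = 61188*(-1/64167) = -20396/21389 ≈ -0.95357)
1/(Y + d(-3, -85 - 144)) = 1/(-20396/21389 + (-32 - (-85 - 144))) = 1/(-20396/21389 + (-32 - 1*(-229))) = 1/(-20396/21389 + (-32 + 229)) = 1/(-20396/21389 + 197) = 1/(4193237/21389) = 21389/4193237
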